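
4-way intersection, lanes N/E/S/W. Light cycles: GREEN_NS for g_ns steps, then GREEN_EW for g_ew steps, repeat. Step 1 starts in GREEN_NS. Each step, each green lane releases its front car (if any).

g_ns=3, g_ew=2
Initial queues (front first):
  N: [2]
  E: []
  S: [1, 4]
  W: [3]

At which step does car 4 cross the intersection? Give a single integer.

Step 1 [NS]: N:car2-GO,E:wait,S:car1-GO,W:wait | queues: N=0 E=0 S=1 W=1
Step 2 [NS]: N:empty,E:wait,S:car4-GO,W:wait | queues: N=0 E=0 S=0 W=1
Step 3 [NS]: N:empty,E:wait,S:empty,W:wait | queues: N=0 E=0 S=0 W=1
Step 4 [EW]: N:wait,E:empty,S:wait,W:car3-GO | queues: N=0 E=0 S=0 W=0
Car 4 crosses at step 2

2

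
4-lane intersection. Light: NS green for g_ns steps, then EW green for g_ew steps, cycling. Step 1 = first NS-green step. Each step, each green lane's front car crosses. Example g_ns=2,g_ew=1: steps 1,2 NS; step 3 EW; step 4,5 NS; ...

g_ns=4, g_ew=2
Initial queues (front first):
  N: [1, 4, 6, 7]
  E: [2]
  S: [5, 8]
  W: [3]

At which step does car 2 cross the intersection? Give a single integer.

Step 1 [NS]: N:car1-GO,E:wait,S:car5-GO,W:wait | queues: N=3 E=1 S=1 W=1
Step 2 [NS]: N:car4-GO,E:wait,S:car8-GO,W:wait | queues: N=2 E=1 S=0 W=1
Step 3 [NS]: N:car6-GO,E:wait,S:empty,W:wait | queues: N=1 E=1 S=0 W=1
Step 4 [NS]: N:car7-GO,E:wait,S:empty,W:wait | queues: N=0 E=1 S=0 W=1
Step 5 [EW]: N:wait,E:car2-GO,S:wait,W:car3-GO | queues: N=0 E=0 S=0 W=0
Car 2 crosses at step 5

5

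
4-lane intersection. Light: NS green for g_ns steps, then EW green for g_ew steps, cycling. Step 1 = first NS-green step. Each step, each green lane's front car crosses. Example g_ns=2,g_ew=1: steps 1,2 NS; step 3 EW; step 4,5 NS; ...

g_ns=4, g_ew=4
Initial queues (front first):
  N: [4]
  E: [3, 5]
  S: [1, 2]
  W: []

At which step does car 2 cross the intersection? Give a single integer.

Step 1 [NS]: N:car4-GO,E:wait,S:car1-GO,W:wait | queues: N=0 E=2 S=1 W=0
Step 2 [NS]: N:empty,E:wait,S:car2-GO,W:wait | queues: N=0 E=2 S=0 W=0
Step 3 [NS]: N:empty,E:wait,S:empty,W:wait | queues: N=0 E=2 S=0 W=0
Step 4 [NS]: N:empty,E:wait,S:empty,W:wait | queues: N=0 E=2 S=0 W=0
Step 5 [EW]: N:wait,E:car3-GO,S:wait,W:empty | queues: N=0 E=1 S=0 W=0
Step 6 [EW]: N:wait,E:car5-GO,S:wait,W:empty | queues: N=0 E=0 S=0 W=0
Car 2 crosses at step 2

2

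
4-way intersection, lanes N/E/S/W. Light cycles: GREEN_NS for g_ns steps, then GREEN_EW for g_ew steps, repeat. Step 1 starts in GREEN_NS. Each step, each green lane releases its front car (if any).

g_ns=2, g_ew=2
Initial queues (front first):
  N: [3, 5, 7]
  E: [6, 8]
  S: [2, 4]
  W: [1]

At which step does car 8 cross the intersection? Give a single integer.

Step 1 [NS]: N:car3-GO,E:wait,S:car2-GO,W:wait | queues: N=2 E=2 S=1 W=1
Step 2 [NS]: N:car5-GO,E:wait,S:car4-GO,W:wait | queues: N=1 E=2 S=0 W=1
Step 3 [EW]: N:wait,E:car6-GO,S:wait,W:car1-GO | queues: N=1 E=1 S=0 W=0
Step 4 [EW]: N:wait,E:car8-GO,S:wait,W:empty | queues: N=1 E=0 S=0 W=0
Step 5 [NS]: N:car7-GO,E:wait,S:empty,W:wait | queues: N=0 E=0 S=0 W=0
Car 8 crosses at step 4

4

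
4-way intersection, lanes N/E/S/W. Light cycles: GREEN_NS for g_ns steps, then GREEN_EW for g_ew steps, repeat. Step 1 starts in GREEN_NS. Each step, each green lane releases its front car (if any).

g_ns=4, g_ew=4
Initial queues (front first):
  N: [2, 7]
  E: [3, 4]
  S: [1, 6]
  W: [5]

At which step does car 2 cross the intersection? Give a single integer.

Step 1 [NS]: N:car2-GO,E:wait,S:car1-GO,W:wait | queues: N=1 E=2 S=1 W=1
Step 2 [NS]: N:car7-GO,E:wait,S:car6-GO,W:wait | queues: N=0 E=2 S=0 W=1
Step 3 [NS]: N:empty,E:wait,S:empty,W:wait | queues: N=0 E=2 S=0 W=1
Step 4 [NS]: N:empty,E:wait,S:empty,W:wait | queues: N=0 E=2 S=0 W=1
Step 5 [EW]: N:wait,E:car3-GO,S:wait,W:car5-GO | queues: N=0 E=1 S=0 W=0
Step 6 [EW]: N:wait,E:car4-GO,S:wait,W:empty | queues: N=0 E=0 S=0 W=0
Car 2 crosses at step 1

1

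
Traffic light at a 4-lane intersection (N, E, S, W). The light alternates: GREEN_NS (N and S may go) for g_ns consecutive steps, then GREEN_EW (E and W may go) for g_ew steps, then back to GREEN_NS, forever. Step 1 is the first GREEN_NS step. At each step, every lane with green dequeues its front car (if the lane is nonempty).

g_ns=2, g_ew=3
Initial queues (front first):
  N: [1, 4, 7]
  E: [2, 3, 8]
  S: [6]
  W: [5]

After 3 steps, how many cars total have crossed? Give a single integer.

Step 1 [NS]: N:car1-GO,E:wait,S:car6-GO,W:wait | queues: N=2 E=3 S=0 W=1
Step 2 [NS]: N:car4-GO,E:wait,S:empty,W:wait | queues: N=1 E=3 S=0 W=1
Step 3 [EW]: N:wait,E:car2-GO,S:wait,W:car5-GO | queues: N=1 E=2 S=0 W=0
Cars crossed by step 3: 5

Answer: 5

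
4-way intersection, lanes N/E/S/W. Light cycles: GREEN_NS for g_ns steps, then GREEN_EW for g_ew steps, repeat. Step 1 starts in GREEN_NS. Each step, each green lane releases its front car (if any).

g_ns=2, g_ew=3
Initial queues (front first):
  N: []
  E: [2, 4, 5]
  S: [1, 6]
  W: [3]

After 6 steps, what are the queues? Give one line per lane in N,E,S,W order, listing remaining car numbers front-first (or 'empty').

Step 1 [NS]: N:empty,E:wait,S:car1-GO,W:wait | queues: N=0 E=3 S=1 W=1
Step 2 [NS]: N:empty,E:wait,S:car6-GO,W:wait | queues: N=0 E=3 S=0 W=1
Step 3 [EW]: N:wait,E:car2-GO,S:wait,W:car3-GO | queues: N=0 E=2 S=0 W=0
Step 4 [EW]: N:wait,E:car4-GO,S:wait,W:empty | queues: N=0 E=1 S=0 W=0
Step 5 [EW]: N:wait,E:car5-GO,S:wait,W:empty | queues: N=0 E=0 S=0 W=0

N: empty
E: empty
S: empty
W: empty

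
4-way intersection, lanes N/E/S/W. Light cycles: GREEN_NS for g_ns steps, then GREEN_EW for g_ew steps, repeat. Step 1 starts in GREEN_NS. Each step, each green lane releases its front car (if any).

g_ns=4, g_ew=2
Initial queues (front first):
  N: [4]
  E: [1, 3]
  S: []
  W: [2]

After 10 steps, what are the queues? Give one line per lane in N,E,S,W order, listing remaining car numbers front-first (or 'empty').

Step 1 [NS]: N:car4-GO,E:wait,S:empty,W:wait | queues: N=0 E=2 S=0 W=1
Step 2 [NS]: N:empty,E:wait,S:empty,W:wait | queues: N=0 E=2 S=0 W=1
Step 3 [NS]: N:empty,E:wait,S:empty,W:wait | queues: N=0 E=2 S=0 W=1
Step 4 [NS]: N:empty,E:wait,S:empty,W:wait | queues: N=0 E=2 S=0 W=1
Step 5 [EW]: N:wait,E:car1-GO,S:wait,W:car2-GO | queues: N=0 E=1 S=0 W=0
Step 6 [EW]: N:wait,E:car3-GO,S:wait,W:empty | queues: N=0 E=0 S=0 W=0

N: empty
E: empty
S: empty
W: empty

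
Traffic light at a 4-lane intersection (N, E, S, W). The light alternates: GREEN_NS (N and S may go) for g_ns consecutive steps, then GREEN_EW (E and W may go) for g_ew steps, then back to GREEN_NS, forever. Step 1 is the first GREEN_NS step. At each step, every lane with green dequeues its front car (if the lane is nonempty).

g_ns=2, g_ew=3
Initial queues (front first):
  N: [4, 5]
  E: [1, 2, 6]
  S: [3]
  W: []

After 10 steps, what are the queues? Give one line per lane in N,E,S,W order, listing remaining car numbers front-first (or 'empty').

Step 1 [NS]: N:car4-GO,E:wait,S:car3-GO,W:wait | queues: N=1 E=3 S=0 W=0
Step 2 [NS]: N:car5-GO,E:wait,S:empty,W:wait | queues: N=0 E=3 S=0 W=0
Step 3 [EW]: N:wait,E:car1-GO,S:wait,W:empty | queues: N=0 E=2 S=0 W=0
Step 4 [EW]: N:wait,E:car2-GO,S:wait,W:empty | queues: N=0 E=1 S=0 W=0
Step 5 [EW]: N:wait,E:car6-GO,S:wait,W:empty | queues: N=0 E=0 S=0 W=0

N: empty
E: empty
S: empty
W: empty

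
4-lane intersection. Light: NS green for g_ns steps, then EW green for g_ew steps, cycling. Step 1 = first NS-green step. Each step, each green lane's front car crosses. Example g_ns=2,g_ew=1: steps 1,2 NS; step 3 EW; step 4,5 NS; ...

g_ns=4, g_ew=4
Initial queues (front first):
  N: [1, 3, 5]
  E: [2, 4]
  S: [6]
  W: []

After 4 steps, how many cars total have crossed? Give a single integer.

Answer: 4

Derivation:
Step 1 [NS]: N:car1-GO,E:wait,S:car6-GO,W:wait | queues: N=2 E=2 S=0 W=0
Step 2 [NS]: N:car3-GO,E:wait,S:empty,W:wait | queues: N=1 E=2 S=0 W=0
Step 3 [NS]: N:car5-GO,E:wait,S:empty,W:wait | queues: N=0 E=2 S=0 W=0
Step 4 [NS]: N:empty,E:wait,S:empty,W:wait | queues: N=0 E=2 S=0 W=0
Cars crossed by step 4: 4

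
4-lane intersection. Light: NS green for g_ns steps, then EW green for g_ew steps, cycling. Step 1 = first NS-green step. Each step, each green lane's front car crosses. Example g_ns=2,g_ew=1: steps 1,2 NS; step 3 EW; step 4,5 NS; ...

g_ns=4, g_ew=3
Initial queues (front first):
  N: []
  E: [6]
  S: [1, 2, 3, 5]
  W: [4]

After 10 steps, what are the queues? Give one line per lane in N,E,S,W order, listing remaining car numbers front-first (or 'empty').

Step 1 [NS]: N:empty,E:wait,S:car1-GO,W:wait | queues: N=0 E=1 S=3 W=1
Step 2 [NS]: N:empty,E:wait,S:car2-GO,W:wait | queues: N=0 E=1 S=2 W=1
Step 3 [NS]: N:empty,E:wait,S:car3-GO,W:wait | queues: N=0 E=1 S=1 W=1
Step 4 [NS]: N:empty,E:wait,S:car5-GO,W:wait | queues: N=0 E=1 S=0 W=1
Step 5 [EW]: N:wait,E:car6-GO,S:wait,W:car4-GO | queues: N=0 E=0 S=0 W=0

N: empty
E: empty
S: empty
W: empty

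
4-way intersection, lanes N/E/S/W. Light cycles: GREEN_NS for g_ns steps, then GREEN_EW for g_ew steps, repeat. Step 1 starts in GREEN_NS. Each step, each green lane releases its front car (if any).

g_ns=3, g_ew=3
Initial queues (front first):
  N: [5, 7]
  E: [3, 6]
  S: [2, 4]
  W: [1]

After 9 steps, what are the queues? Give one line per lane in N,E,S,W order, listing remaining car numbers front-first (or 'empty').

Step 1 [NS]: N:car5-GO,E:wait,S:car2-GO,W:wait | queues: N=1 E=2 S=1 W=1
Step 2 [NS]: N:car7-GO,E:wait,S:car4-GO,W:wait | queues: N=0 E=2 S=0 W=1
Step 3 [NS]: N:empty,E:wait,S:empty,W:wait | queues: N=0 E=2 S=0 W=1
Step 4 [EW]: N:wait,E:car3-GO,S:wait,W:car1-GO | queues: N=0 E=1 S=0 W=0
Step 5 [EW]: N:wait,E:car6-GO,S:wait,W:empty | queues: N=0 E=0 S=0 W=0

N: empty
E: empty
S: empty
W: empty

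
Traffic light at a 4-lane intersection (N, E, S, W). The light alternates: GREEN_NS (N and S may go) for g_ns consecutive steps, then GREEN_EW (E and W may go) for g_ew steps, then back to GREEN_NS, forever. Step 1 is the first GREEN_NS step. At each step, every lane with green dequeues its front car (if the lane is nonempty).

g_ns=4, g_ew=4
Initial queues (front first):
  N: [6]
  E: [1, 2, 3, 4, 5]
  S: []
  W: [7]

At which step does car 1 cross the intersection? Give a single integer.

Step 1 [NS]: N:car6-GO,E:wait,S:empty,W:wait | queues: N=0 E=5 S=0 W=1
Step 2 [NS]: N:empty,E:wait,S:empty,W:wait | queues: N=0 E=5 S=0 W=1
Step 3 [NS]: N:empty,E:wait,S:empty,W:wait | queues: N=0 E=5 S=0 W=1
Step 4 [NS]: N:empty,E:wait,S:empty,W:wait | queues: N=0 E=5 S=0 W=1
Step 5 [EW]: N:wait,E:car1-GO,S:wait,W:car7-GO | queues: N=0 E=4 S=0 W=0
Step 6 [EW]: N:wait,E:car2-GO,S:wait,W:empty | queues: N=0 E=3 S=0 W=0
Step 7 [EW]: N:wait,E:car3-GO,S:wait,W:empty | queues: N=0 E=2 S=0 W=0
Step 8 [EW]: N:wait,E:car4-GO,S:wait,W:empty | queues: N=0 E=1 S=0 W=0
Step 9 [NS]: N:empty,E:wait,S:empty,W:wait | queues: N=0 E=1 S=0 W=0
Step 10 [NS]: N:empty,E:wait,S:empty,W:wait | queues: N=0 E=1 S=0 W=0
Step 11 [NS]: N:empty,E:wait,S:empty,W:wait | queues: N=0 E=1 S=0 W=0
Step 12 [NS]: N:empty,E:wait,S:empty,W:wait | queues: N=0 E=1 S=0 W=0
Step 13 [EW]: N:wait,E:car5-GO,S:wait,W:empty | queues: N=0 E=0 S=0 W=0
Car 1 crosses at step 5

5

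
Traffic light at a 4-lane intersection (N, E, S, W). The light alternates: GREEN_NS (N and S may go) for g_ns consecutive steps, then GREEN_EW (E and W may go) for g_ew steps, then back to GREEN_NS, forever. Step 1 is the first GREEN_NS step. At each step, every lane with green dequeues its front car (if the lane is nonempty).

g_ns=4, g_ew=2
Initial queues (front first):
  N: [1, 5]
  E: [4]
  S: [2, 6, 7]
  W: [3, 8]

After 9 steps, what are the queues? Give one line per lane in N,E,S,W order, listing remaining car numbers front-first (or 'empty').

Step 1 [NS]: N:car1-GO,E:wait,S:car2-GO,W:wait | queues: N=1 E=1 S=2 W=2
Step 2 [NS]: N:car5-GO,E:wait,S:car6-GO,W:wait | queues: N=0 E=1 S=1 W=2
Step 3 [NS]: N:empty,E:wait,S:car7-GO,W:wait | queues: N=0 E=1 S=0 W=2
Step 4 [NS]: N:empty,E:wait,S:empty,W:wait | queues: N=0 E=1 S=0 W=2
Step 5 [EW]: N:wait,E:car4-GO,S:wait,W:car3-GO | queues: N=0 E=0 S=0 W=1
Step 6 [EW]: N:wait,E:empty,S:wait,W:car8-GO | queues: N=0 E=0 S=0 W=0

N: empty
E: empty
S: empty
W: empty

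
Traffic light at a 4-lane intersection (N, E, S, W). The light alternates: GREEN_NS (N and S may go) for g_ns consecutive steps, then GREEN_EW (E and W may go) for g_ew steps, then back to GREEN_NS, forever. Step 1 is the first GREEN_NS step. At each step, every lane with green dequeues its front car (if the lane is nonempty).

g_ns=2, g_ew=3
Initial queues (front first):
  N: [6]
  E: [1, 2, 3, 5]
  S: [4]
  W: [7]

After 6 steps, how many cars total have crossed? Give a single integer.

Step 1 [NS]: N:car6-GO,E:wait,S:car4-GO,W:wait | queues: N=0 E=4 S=0 W=1
Step 2 [NS]: N:empty,E:wait,S:empty,W:wait | queues: N=0 E=4 S=0 W=1
Step 3 [EW]: N:wait,E:car1-GO,S:wait,W:car7-GO | queues: N=0 E=3 S=0 W=0
Step 4 [EW]: N:wait,E:car2-GO,S:wait,W:empty | queues: N=0 E=2 S=0 W=0
Step 5 [EW]: N:wait,E:car3-GO,S:wait,W:empty | queues: N=0 E=1 S=0 W=0
Step 6 [NS]: N:empty,E:wait,S:empty,W:wait | queues: N=0 E=1 S=0 W=0
Cars crossed by step 6: 6

Answer: 6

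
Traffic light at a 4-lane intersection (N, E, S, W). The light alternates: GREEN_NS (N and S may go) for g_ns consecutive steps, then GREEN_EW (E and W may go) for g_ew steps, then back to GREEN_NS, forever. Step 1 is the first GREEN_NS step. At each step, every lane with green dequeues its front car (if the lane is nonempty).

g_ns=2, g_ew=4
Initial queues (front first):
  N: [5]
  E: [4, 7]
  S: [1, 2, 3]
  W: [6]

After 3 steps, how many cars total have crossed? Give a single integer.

Answer: 5

Derivation:
Step 1 [NS]: N:car5-GO,E:wait,S:car1-GO,W:wait | queues: N=0 E=2 S=2 W=1
Step 2 [NS]: N:empty,E:wait,S:car2-GO,W:wait | queues: N=0 E=2 S=1 W=1
Step 3 [EW]: N:wait,E:car4-GO,S:wait,W:car6-GO | queues: N=0 E=1 S=1 W=0
Cars crossed by step 3: 5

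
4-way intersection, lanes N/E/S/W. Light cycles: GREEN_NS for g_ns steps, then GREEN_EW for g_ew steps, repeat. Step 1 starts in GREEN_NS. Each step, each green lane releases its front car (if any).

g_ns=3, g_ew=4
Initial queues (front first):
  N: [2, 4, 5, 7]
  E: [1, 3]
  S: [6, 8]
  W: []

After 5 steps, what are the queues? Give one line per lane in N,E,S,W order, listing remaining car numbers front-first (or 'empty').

Step 1 [NS]: N:car2-GO,E:wait,S:car6-GO,W:wait | queues: N=3 E=2 S=1 W=0
Step 2 [NS]: N:car4-GO,E:wait,S:car8-GO,W:wait | queues: N=2 E=2 S=0 W=0
Step 3 [NS]: N:car5-GO,E:wait,S:empty,W:wait | queues: N=1 E=2 S=0 W=0
Step 4 [EW]: N:wait,E:car1-GO,S:wait,W:empty | queues: N=1 E=1 S=0 W=0
Step 5 [EW]: N:wait,E:car3-GO,S:wait,W:empty | queues: N=1 E=0 S=0 W=0

N: 7
E: empty
S: empty
W: empty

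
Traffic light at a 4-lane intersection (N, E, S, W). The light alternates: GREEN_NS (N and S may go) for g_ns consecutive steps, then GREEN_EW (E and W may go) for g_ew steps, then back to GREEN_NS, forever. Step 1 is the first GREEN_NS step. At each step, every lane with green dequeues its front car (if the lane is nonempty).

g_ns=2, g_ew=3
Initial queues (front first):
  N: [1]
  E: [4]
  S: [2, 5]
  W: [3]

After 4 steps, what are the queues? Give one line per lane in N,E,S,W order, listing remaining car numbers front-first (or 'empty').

Step 1 [NS]: N:car1-GO,E:wait,S:car2-GO,W:wait | queues: N=0 E=1 S=1 W=1
Step 2 [NS]: N:empty,E:wait,S:car5-GO,W:wait | queues: N=0 E=1 S=0 W=1
Step 3 [EW]: N:wait,E:car4-GO,S:wait,W:car3-GO | queues: N=0 E=0 S=0 W=0

N: empty
E: empty
S: empty
W: empty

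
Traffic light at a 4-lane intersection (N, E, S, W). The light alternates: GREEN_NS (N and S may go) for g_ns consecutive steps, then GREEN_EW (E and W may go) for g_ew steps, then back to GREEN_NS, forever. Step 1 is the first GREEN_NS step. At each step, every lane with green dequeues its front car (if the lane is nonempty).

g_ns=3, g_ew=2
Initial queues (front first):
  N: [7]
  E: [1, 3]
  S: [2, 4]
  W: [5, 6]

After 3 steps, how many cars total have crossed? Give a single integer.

Answer: 3

Derivation:
Step 1 [NS]: N:car7-GO,E:wait,S:car2-GO,W:wait | queues: N=0 E=2 S=1 W=2
Step 2 [NS]: N:empty,E:wait,S:car4-GO,W:wait | queues: N=0 E=2 S=0 W=2
Step 3 [NS]: N:empty,E:wait,S:empty,W:wait | queues: N=0 E=2 S=0 W=2
Cars crossed by step 3: 3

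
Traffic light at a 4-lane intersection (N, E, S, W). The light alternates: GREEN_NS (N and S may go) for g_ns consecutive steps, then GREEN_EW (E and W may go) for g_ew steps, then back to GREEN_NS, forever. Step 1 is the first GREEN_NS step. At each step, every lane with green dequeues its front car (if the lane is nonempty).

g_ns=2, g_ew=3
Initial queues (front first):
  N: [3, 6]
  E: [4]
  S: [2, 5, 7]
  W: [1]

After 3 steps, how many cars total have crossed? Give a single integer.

Answer: 6

Derivation:
Step 1 [NS]: N:car3-GO,E:wait,S:car2-GO,W:wait | queues: N=1 E=1 S=2 W=1
Step 2 [NS]: N:car6-GO,E:wait,S:car5-GO,W:wait | queues: N=0 E=1 S=1 W=1
Step 3 [EW]: N:wait,E:car4-GO,S:wait,W:car1-GO | queues: N=0 E=0 S=1 W=0
Cars crossed by step 3: 6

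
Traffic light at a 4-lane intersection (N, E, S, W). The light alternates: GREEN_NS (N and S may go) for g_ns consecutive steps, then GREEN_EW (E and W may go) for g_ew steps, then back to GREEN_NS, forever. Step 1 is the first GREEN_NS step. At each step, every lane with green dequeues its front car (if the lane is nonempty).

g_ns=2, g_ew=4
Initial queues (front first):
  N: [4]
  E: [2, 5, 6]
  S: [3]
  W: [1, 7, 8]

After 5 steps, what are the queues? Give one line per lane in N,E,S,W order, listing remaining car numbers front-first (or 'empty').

Step 1 [NS]: N:car4-GO,E:wait,S:car3-GO,W:wait | queues: N=0 E=3 S=0 W=3
Step 2 [NS]: N:empty,E:wait,S:empty,W:wait | queues: N=0 E=3 S=0 W=3
Step 3 [EW]: N:wait,E:car2-GO,S:wait,W:car1-GO | queues: N=0 E=2 S=0 W=2
Step 4 [EW]: N:wait,E:car5-GO,S:wait,W:car7-GO | queues: N=0 E=1 S=0 W=1
Step 5 [EW]: N:wait,E:car6-GO,S:wait,W:car8-GO | queues: N=0 E=0 S=0 W=0

N: empty
E: empty
S: empty
W: empty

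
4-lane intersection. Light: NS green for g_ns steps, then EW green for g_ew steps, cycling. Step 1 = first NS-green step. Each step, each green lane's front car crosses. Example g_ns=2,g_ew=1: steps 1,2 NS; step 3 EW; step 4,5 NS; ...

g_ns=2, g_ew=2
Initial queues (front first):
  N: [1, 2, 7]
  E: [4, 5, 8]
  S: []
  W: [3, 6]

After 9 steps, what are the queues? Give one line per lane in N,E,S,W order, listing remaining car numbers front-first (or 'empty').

Step 1 [NS]: N:car1-GO,E:wait,S:empty,W:wait | queues: N=2 E=3 S=0 W=2
Step 2 [NS]: N:car2-GO,E:wait,S:empty,W:wait | queues: N=1 E=3 S=0 W=2
Step 3 [EW]: N:wait,E:car4-GO,S:wait,W:car3-GO | queues: N=1 E=2 S=0 W=1
Step 4 [EW]: N:wait,E:car5-GO,S:wait,W:car6-GO | queues: N=1 E=1 S=0 W=0
Step 5 [NS]: N:car7-GO,E:wait,S:empty,W:wait | queues: N=0 E=1 S=0 W=0
Step 6 [NS]: N:empty,E:wait,S:empty,W:wait | queues: N=0 E=1 S=0 W=0
Step 7 [EW]: N:wait,E:car8-GO,S:wait,W:empty | queues: N=0 E=0 S=0 W=0

N: empty
E: empty
S: empty
W: empty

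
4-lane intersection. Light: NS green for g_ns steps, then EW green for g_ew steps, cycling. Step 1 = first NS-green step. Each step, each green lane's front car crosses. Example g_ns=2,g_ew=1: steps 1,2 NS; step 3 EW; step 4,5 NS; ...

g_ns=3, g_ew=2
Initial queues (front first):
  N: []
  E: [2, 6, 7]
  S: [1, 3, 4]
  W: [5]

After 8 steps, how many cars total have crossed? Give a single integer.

Answer: 6

Derivation:
Step 1 [NS]: N:empty,E:wait,S:car1-GO,W:wait | queues: N=0 E=3 S=2 W=1
Step 2 [NS]: N:empty,E:wait,S:car3-GO,W:wait | queues: N=0 E=3 S=1 W=1
Step 3 [NS]: N:empty,E:wait,S:car4-GO,W:wait | queues: N=0 E=3 S=0 W=1
Step 4 [EW]: N:wait,E:car2-GO,S:wait,W:car5-GO | queues: N=0 E=2 S=0 W=0
Step 5 [EW]: N:wait,E:car6-GO,S:wait,W:empty | queues: N=0 E=1 S=0 W=0
Step 6 [NS]: N:empty,E:wait,S:empty,W:wait | queues: N=0 E=1 S=0 W=0
Step 7 [NS]: N:empty,E:wait,S:empty,W:wait | queues: N=0 E=1 S=0 W=0
Step 8 [NS]: N:empty,E:wait,S:empty,W:wait | queues: N=0 E=1 S=0 W=0
Cars crossed by step 8: 6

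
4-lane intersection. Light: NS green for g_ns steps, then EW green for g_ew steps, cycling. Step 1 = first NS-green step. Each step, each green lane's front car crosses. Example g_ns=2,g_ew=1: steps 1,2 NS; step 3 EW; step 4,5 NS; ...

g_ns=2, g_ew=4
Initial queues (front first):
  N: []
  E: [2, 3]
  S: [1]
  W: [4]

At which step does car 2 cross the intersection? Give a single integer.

Step 1 [NS]: N:empty,E:wait,S:car1-GO,W:wait | queues: N=0 E=2 S=0 W=1
Step 2 [NS]: N:empty,E:wait,S:empty,W:wait | queues: N=0 E=2 S=0 W=1
Step 3 [EW]: N:wait,E:car2-GO,S:wait,W:car4-GO | queues: N=0 E=1 S=0 W=0
Step 4 [EW]: N:wait,E:car3-GO,S:wait,W:empty | queues: N=0 E=0 S=0 W=0
Car 2 crosses at step 3

3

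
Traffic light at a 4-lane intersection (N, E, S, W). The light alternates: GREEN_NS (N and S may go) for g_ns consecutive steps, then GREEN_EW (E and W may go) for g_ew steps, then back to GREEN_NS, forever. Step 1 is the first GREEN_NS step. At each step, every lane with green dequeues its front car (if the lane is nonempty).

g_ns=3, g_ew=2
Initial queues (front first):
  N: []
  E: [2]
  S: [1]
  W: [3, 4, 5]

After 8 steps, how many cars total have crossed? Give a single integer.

Step 1 [NS]: N:empty,E:wait,S:car1-GO,W:wait | queues: N=0 E=1 S=0 W=3
Step 2 [NS]: N:empty,E:wait,S:empty,W:wait | queues: N=0 E=1 S=0 W=3
Step 3 [NS]: N:empty,E:wait,S:empty,W:wait | queues: N=0 E=1 S=0 W=3
Step 4 [EW]: N:wait,E:car2-GO,S:wait,W:car3-GO | queues: N=0 E=0 S=0 W=2
Step 5 [EW]: N:wait,E:empty,S:wait,W:car4-GO | queues: N=0 E=0 S=0 W=1
Step 6 [NS]: N:empty,E:wait,S:empty,W:wait | queues: N=0 E=0 S=0 W=1
Step 7 [NS]: N:empty,E:wait,S:empty,W:wait | queues: N=0 E=0 S=0 W=1
Step 8 [NS]: N:empty,E:wait,S:empty,W:wait | queues: N=0 E=0 S=0 W=1
Cars crossed by step 8: 4

Answer: 4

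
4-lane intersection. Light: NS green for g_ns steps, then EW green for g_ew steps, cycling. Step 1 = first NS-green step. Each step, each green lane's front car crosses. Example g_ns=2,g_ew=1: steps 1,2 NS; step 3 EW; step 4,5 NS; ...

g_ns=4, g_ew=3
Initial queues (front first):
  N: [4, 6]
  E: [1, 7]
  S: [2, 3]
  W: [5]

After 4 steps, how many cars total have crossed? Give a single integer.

Step 1 [NS]: N:car4-GO,E:wait,S:car2-GO,W:wait | queues: N=1 E=2 S=1 W=1
Step 2 [NS]: N:car6-GO,E:wait,S:car3-GO,W:wait | queues: N=0 E=2 S=0 W=1
Step 3 [NS]: N:empty,E:wait,S:empty,W:wait | queues: N=0 E=2 S=0 W=1
Step 4 [NS]: N:empty,E:wait,S:empty,W:wait | queues: N=0 E=2 S=0 W=1
Cars crossed by step 4: 4

Answer: 4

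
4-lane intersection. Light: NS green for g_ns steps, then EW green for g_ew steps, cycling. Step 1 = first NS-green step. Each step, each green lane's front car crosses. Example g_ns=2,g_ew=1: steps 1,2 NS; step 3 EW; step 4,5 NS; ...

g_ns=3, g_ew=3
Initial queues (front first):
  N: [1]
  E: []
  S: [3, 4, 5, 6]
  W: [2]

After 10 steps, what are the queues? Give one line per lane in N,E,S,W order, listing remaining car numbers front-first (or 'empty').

Step 1 [NS]: N:car1-GO,E:wait,S:car3-GO,W:wait | queues: N=0 E=0 S=3 W=1
Step 2 [NS]: N:empty,E:wait,S:car4-GO,W:wait | queues: N=0 E=0 S=2 W=1
Step 3 [NS]: N:empty,E:wait,S:car5-GO,W:wait | queues: N=0 E=0 S=1 W=1
Step 4 [EW]: N:wait,E:empty,S:wait,W:car2-GO | queues: N=0 E=0 S=1 W=0
Step 5 [EW]: N:wait,E:empty,S:wait,W:empty | queues: N=0 E=0 S=1 W=0
Step 6 [EW]: N:wait,E:empty,S:wait,W:empty | queues: N=0 E=0 S=1 W=0
Step 7 [NS]: N:empty,E:wait,S:car6-GO,W:wait | queues: N=0 E=0 S=0 W=0

N: empty
E: empty
S: empty
W: empty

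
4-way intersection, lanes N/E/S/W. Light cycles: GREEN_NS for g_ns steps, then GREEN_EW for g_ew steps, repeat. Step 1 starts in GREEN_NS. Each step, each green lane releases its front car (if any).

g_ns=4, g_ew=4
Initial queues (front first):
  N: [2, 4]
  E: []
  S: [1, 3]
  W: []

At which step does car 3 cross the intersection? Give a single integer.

Step 1 [NS]: N:car2-GO,E:wait,S:car1-GO,W:wait | queues: N=1 E=0 S=1 W=0
Step 2 [NS]: N:car4-GO,E:wait,S:car3-GO,W:wait | queues: N=0 E=0 S=0 W=0
Car 3 crosses at step 2

2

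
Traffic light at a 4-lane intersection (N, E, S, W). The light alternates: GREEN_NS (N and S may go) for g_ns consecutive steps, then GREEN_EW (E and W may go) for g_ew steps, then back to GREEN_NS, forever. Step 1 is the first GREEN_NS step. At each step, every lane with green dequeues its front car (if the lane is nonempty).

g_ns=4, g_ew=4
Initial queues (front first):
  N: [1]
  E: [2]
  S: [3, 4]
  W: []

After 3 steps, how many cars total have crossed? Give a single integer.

Step 1 [NS]: N:car1-GO,E:wait,S:car3-GO,W:wait | queues: N=0 E=1 S=1 W=0
Step 2 [NS]: N:empty,E:wait,S:car4-GO,W:wait | queues: N=0 E=1 S=0 W=0
Step 3 [NS]: N:empty,E:wait,S:empty,W:wait | queues: N=0 E=1 S=0 W=0
Cars crossed by step 3: 3

Answer: 3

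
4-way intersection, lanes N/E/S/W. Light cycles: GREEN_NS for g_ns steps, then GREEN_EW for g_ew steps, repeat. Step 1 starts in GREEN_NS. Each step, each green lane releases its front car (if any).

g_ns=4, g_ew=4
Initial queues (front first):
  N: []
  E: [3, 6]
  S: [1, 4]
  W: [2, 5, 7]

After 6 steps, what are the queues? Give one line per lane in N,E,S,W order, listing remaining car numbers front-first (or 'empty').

Step 1 [NS]: N:empty,E:wait,S:car1-GO,W:wait | queues: N=0 E=2 S=1 W=3
Step 2 [NS]: N:empty,E:wait,S:car4-GO,W:wait | queues: N=0 E=2 S=0 W=3
Step 3 [NS]: N:empty,E:wait,S:empty,W:wait | queues: N=0 E=2 S=0 W=3
Step 4 [NS]: N:empty,E:wait,S:empty,W:wait | queues: N=0 E=2 S=0 W=3
Step 5 [EW]: N:wait,E:car3-GO,S:wait,W:car2-GO | queues: N=0 E=1 S=0 W=2
Step 6 [EW]: N:wait,E:car6-GO,S:wait,W:car5-GO | queues: N=0 E=0 S=0 W=1

N: empty
E: empty
S: empty
W: 7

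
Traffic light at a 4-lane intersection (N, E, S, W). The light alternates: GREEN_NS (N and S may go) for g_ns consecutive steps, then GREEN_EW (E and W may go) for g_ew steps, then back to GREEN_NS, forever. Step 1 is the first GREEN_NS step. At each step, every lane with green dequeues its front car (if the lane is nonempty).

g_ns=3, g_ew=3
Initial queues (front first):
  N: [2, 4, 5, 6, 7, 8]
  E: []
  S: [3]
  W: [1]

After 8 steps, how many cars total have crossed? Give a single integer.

Answer: 7

Derivation:
Step 1 [NS]: N:car2-GO,E:wait,S:car3-GO,W:wait | queues: N=5 E=0 S=0 W=1
Step 2 [NS]: N:car4-GO,E:wait,S:empty,W:wait | queues: N=4 E=0 S=0 W=1
Step 3 [NS]: N:car5-GO,E:wait,S:empty,W:wait | queues: N=3 E=0 S=0 W=1
Step 4 [EW]: N:wait,E:empty,S:wait,W:car1-GO | queues: N=3 E=0 S=0 W=0
Step 5 [EW]: N:wait,E:empty,S:wait,W:empty | queues: N=3 E=0 S=0 W=0
Step 6 [EW]: N:wait,E:empty,S:wait,W:empty | queues: N=3 E=0 S=0 W=0
Step 7 [NS]: N:car6-GO,E:wait,S:empty,W:wait | queues: N=2 E=0 S=0 W=0
Step 8 [NS]: N:car7-GO,E:wait,S:empty,W:wait | queues: N=1 E=0 S=0 W=0
Cars crossed by step 8: 7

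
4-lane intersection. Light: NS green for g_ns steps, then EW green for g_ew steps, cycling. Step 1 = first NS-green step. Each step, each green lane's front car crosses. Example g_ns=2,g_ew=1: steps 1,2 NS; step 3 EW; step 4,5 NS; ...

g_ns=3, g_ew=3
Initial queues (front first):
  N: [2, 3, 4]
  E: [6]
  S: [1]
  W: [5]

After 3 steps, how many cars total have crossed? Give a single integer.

Answer: 4

Derivation:
Step 1 [NS]: N:car2-GO,E:wait,S:car1-GO,W:wait | queues: N=2 E=1 S=0 W=1
Step 2 [NS]: N:car3-GO,E:wait,S:empty,W:wait | queues: N=1 E=1 S=0 W=1
Step 3 [NS]: N:car4-GO,E:wait,S:empty,W:wait | queues: N=0 E=1 S=0 W=1
Cars crossed by step 3: 4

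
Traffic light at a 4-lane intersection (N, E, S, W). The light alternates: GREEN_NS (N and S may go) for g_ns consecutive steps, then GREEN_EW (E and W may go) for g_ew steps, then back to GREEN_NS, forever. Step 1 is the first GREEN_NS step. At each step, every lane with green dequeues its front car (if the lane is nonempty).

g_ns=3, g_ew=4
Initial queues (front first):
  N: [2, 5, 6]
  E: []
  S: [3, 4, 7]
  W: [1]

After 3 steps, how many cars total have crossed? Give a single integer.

Step 1 [NS]: N:car2-GO,E:wait,S:car3-GO,W:wait | queues: N=2 E=0 S=2 W=1
Step 2 [NS]: N:car5-GO,E:wait,S:car4-GO,W:wait | queues: N=1 E=0 S=1 W=1
Step 3 [NS]: N:car6-GO,E:wait,S:car7-GO,W:wait | queues: N=0 E=0 S=0 W=1
Cars crossed by step 3: 6

Answer: 6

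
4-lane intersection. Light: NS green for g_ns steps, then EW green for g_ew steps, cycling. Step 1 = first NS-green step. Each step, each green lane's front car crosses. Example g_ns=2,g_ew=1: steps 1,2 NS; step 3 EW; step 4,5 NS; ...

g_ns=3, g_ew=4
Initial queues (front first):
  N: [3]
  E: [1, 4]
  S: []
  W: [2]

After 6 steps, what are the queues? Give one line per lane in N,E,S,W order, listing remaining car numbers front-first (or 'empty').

Step 1 [NS]: N:car3-GO,E:wait,S:empty,W:wait | queues: N=0 E=2 S=0 W=1
Step 2 [NS]: N:empty,E:wait,S:empty,W:wait | queues: N=0 E=2 S=0 W=1
Step 3 [NS]: N:empty,E:wait,S:empty,W:wait | queues: N=0 E=2 S=0 W=1
Step 4 [EW]: N:wait,E:car1-GO,S:wait,W:car2-GO | queues: N=0 E=1 S=0 W=0
Step 5 [EW]: N:wait,E:car4-GO,S:wait,W:empty | queues: N=0 E=0 S=0 W=0

N: empty
E: empty
S: empty
W: empty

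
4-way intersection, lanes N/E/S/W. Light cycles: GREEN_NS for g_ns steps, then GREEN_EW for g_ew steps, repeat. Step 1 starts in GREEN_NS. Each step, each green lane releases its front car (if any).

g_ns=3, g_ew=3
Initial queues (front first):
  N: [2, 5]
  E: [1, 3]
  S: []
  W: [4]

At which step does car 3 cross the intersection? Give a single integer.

Step 1 [NS]: N:car2-GO,E:wait,S:empty,W:wait | queues: N=1 E=2 S=0 W=1
Step 2 [NS]: N:car5-GO,E:wait,S:empty,W:wait | queues: N=0 E=2 S=0 W=1
Step 3 [NS]: N:empty,E:wait,S:empty,W:wait | queues: N=0 E=2 S=0 W=1
Step 4 [EW]: N:wait,E:car1-GO,S:wait,W:car4-GO | queues: N=0 E=1 S=0 W=0
Step 5 [EW]: N:wait,E:car3-GO,S:wait,W:empty | queues: N=0 E=0 S=0 W=0
Car 3 crosses at step 5

5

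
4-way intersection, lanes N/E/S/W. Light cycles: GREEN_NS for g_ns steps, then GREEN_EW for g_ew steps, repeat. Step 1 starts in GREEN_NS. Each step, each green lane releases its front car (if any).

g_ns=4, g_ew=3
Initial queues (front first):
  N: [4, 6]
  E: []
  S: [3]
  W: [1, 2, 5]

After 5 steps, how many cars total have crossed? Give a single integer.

Answer: 4

Derivation:
Step 1 [NS]: N:car4-GO,E:wait,S:car3-GO,W:wait | queues: N=1 E=0 S=0 W=3
Step 2 [NS]: N:car6-GO,E:wait,S:empty,W:wait | queues: N=0 E=0 S=0 W=3
Step 3 [NS]: N:empty,E:wait,S:empty,W:wait | queues: N=0 E=0 S=0 W=3
Step 4 [NS]: N:empty,E:wait,S:empty,W:wait | queues: N=0 E=0 S=0 W=3
Step 5 [EW]: N:wait,E:empty,S:wait,W:car1-GO | queues: N=0 E=0 S=0 W=2
Cars crossed by step 5: 4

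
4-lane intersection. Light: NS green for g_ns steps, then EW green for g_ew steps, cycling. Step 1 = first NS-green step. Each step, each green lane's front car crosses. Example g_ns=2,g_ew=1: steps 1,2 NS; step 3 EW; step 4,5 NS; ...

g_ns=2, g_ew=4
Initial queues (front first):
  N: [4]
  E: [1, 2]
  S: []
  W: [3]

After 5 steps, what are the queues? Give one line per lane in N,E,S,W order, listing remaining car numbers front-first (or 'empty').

Step 1 [NS]: N:car4-GO,E:wait,S:empty,W:wait | queues: N=0 E=2 S=0 W=1
Step 2 [NS]: N:empty,E:wait,S:empty,W:wait | queues: N=0 E=2 S=0 W=1
Step 3 [EW]: N:wait,E:car1-GO,S:wait,W:car3-GO | queues: N=0 E=1 S=0 W=0
Step 4 [EW]: N:wait,E:car2-GO,S:wait,W:empty | queues: N=0 E=0 S=0 W=0

N: empty
E: empty
S: empty
W: empty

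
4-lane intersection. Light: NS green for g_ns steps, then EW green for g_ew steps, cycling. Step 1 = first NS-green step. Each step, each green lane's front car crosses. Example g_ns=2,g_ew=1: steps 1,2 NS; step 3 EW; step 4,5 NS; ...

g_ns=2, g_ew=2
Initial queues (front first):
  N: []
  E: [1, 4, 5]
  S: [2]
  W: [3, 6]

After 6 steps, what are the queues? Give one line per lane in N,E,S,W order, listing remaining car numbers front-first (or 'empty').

Step 1 [NS]: N:empty,E:wait,S:car2-GO,W:wait | queues: N=0 E=3 S=0 W=2
Step 2 [NS]: N:empty,E:wait,S:empty,W:wait | queues: N=0 E=3 S=0 W=2
Step 3 [EW]: N:wait,E:car1-GO,S:wait,W:car3-GO | queues: N=0 E=2 S=0 W=1
Step 4 [EW]: N:wait,E:car4-GO,S:wait,W:car6-GO | queues: N=0 E=1 S=0 W=0
Step 5 [NS]: N:empty,E:wait,S:empty,W:wait | queues: N=0 E=1 S=0 W=0
Step 6 [NS]: N:empty,E:wait,S:empty,W:wait | queues: N=0 E=1 S=0 W=0

N: empty
E: 5
S: empty
W: empty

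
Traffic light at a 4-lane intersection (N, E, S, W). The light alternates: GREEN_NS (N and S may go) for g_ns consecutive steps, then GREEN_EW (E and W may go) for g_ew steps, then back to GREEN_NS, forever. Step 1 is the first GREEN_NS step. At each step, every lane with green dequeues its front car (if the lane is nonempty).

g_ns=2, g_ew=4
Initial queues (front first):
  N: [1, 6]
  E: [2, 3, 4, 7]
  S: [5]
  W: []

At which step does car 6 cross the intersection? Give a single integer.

Step 1 [NS]: N:car1-GO,E:wait,S:car5-GO,W:wait | queues: N=1 E=4 S=0 W=0
Step 2 [NS]: N:car6-GO,E:wait,S:empty,W:wait | queues: N=0 E=4 S=0 W=0
Step 3 [EW]: N:wait,E:car2-GO,S:wait,W:empty | queues: N=0 E=3 S=0 W=0
Step 4 [EW]: N:wait,E:car3-GO,S:wait,W:empty | queues: N=0 E=2 S=0 W=0
Step 5 [EW]: N:wait,E:car4-GO,S:wait,W:empty | queues: N=0 E=1 S=0 W=0
Step 6 [EW]: N:wait,E:car7-GO,S:wait,W:empty | queues: N=0 E=0 S=0 W=0
Car 6 crosses at step 2

2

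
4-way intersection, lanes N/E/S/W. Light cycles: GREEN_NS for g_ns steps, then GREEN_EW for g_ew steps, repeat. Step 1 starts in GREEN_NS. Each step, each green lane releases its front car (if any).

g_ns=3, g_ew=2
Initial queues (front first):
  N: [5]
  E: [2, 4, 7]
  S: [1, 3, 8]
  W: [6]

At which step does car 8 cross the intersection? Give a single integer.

Step 1 [NS]: N:car5-GO,E:wait,S:car1-GO,W:wait | queues: N=0 E=3 S=2 W=1
Step 2 [NS]: N:empty,E:wait,S:car3-GO,W:wait | queues: N=0 E=3 S=1 W=1
Step 3 [NS]: N:empty,E:wait,S:car8-GO,W:wait | queues: N=0 E=3 S=0 W=1
Step 4 [EW]: N:wait,E:car2-GO,S:wait,W:car6-GO | queues: N=0 E=2 S=0 W=0
Step 5 [EW]: N:wait,E:car4-GO,S:wait,W:empty | queues: N=0 E=1 S=0 W=0
Step 6 [NS]: N:empty,E:wait,S:empty,W:wait | queues: N=0 E=1 S=0 W=0
Step 7 [NS]: N:empty,E:wait,S:empty,W:wait | queues: N=0 E=1 S=0 W=0
Step 8 [NS]: N:empty,E:wait,S:empty,W:wait | queues: N=0 E=1 S=0 W=0
Step 9 [EW]: N:wait,E:car7-GO,S:wait,W:empty | queues: N=0 E=0 S=0 W=0
Car 8 crosses at step 3

3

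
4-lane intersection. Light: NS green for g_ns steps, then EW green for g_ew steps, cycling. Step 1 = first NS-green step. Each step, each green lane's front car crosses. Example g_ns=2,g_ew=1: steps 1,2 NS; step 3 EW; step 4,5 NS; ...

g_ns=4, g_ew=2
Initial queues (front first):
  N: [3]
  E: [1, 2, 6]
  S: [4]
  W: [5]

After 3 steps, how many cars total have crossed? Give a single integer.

Step 1 [NS]: N:car3-GO,E:wait,S:car4-GO,W:wait | queues: N=0 E=3 S=0 W=1
Step 2 [NS]: N:empty,E:wait,S:empty,W:wait | queues: N=0 E=3 S=0 W=1
Step 3 [NS]: N:empty,E:wait,S:empty,W:wait | queues: N=0 E=3 S=0 W=1
Cars crossed by step 3: 2

Answer: 2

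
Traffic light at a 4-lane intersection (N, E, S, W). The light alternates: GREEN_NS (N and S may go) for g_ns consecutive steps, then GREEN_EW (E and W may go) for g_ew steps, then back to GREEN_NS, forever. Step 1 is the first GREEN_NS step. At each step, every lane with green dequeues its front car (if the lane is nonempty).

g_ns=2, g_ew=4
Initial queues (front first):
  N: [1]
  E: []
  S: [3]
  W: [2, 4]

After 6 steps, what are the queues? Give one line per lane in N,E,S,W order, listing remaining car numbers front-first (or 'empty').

Step 1 [NS]: N:car1-GO,E:wait,S:car3-GO,W:wait | queues: N=0 E=0 S=0 W=2
Step 2 [NS]: N:empty,E:wait,S:empty,W:wait | queues: N=0 E=0 S=0 W=2
Step 3 [EW]: N:wait,E:empty,S:wait,W:car2-GO | queues: N=0 E=0 S=0 W=1
Step 4 [EW]: N:wait,E:empty,S:wait,W:car4-GO | queues: N=0 E=0 S=0 W=0

N: empty
E: empty
S: empty
W: empty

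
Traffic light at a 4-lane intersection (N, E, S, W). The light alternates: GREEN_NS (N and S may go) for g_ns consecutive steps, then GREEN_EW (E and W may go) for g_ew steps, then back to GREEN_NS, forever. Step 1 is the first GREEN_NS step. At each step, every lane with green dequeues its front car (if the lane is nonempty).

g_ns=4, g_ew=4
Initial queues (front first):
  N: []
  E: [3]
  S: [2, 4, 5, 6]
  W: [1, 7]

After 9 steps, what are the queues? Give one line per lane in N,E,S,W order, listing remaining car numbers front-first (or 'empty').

Step 1 [NS]: N:empty,E:wait,S:car2-GO,W:wait | queues: N=0 E=1 S=3 W=2
Step 2 [NS]: N:empty,E:wait,S:car4-GO,W:wait | queues: N=0 E=1 S=2 W=2
Step 3 [NS]: N:empty,E:wait,S:car5-GO,W:wait | queues: N=0 E=1 S=1 W=2
Step 4 [NS]: N:empty,E:wait,S:car6-GO,W:wait | queues: N=0 E=1 S=0 W=2
Step 5 [EW]: N:wait,E:car3-GO,S:wait,W:car1-GO | queues: N=0 E=0 S=0 W=1
Step 6 [EW]: N:wait,E:empty,S:wait,W:car7-GO | queues: N=0 E=0 S=0 W=0

N: empty
E: empty
S: empty
W: empty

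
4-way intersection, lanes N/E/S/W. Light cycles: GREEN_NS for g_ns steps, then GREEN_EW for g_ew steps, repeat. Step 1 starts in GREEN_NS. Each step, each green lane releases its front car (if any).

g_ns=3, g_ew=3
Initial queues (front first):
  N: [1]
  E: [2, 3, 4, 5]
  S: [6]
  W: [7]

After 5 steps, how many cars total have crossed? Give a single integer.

Answer: 5

Derivation:
Step 1 [NS]: N:car1-GO,E:wait,S:car6-GO,W:wait | queues: N=0 E=4 S=0 W=1
Step 2 [NS]: N:empty,E:wait,S:empty,W:wait | queues: N=0 E=4 S=0 W=1
Step 3 [NS]: N:empty,E:wait,S:empty,W:wait | queues: N=0 E=4 S=0 W=1
Step 4 [EW]: N:wait,E:car2-GO,S:wait,W:car7-GO | queues: N=0 E=3 S=0 W=0
Step 5 [EW]: N:wait,E:car3-GO,S:wait,W:empty | queues: N=0 E=2 S=0 W=0
Cars crossed by step 5: 5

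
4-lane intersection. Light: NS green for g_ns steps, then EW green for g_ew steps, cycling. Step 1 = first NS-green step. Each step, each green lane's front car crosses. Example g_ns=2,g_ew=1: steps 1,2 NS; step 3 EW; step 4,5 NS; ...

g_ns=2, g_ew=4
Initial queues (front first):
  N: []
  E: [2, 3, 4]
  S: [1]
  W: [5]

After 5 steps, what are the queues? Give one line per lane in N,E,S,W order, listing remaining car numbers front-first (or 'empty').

Step 1 [NS]: N:empty,E:wait,S:car1-GO,W:wait | queues: N=0 E=3 S=0 W=1
Step 2 [NS]: N:empty,E:wait,S:empty,W:wait | queues: N=0 E=3 S=0 W=1
Step 3 [EW]: N:wait,E:car2-GO,S:wait,W:car5-GO | queues: N=0 E=2 S=0 W=0
Step 4 [EW]: N:wait,E:car3-GO,S:wait,W:empty | queues: N=0 E=1 S=0 W=0
Step 5 [EW]: N:wait,E:car4-GO,S:wait,W:empty | queues: N=0 E=0 S=0 W=0

N: empty
E: empty
S: empty
W: empty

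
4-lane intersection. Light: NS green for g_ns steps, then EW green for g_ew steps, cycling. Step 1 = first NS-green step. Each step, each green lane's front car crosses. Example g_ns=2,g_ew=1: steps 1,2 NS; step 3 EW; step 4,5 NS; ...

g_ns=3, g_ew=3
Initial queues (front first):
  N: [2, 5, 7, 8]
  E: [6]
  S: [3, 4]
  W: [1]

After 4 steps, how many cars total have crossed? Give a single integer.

Step 1 [NS]: N:car2-GO,E:wait,S:car3-GO,W:wait | queues: N=3 E=1 S=1 W=1
Step 2 [NS]: N:car5-GO,E:wait,S:car4-GO,W:wait | queues: N=2 E=1 S=0 W=1
Step 3 [NS]: N:car7-GO,E:wait,S:empty,W:wait | queues: N=1 E=1 S=0 W=1
Step 4 [EW]: N:wait,E:car6-GO,S:wait,W:car1-GO | queues: N=1 E=0 S=0 W=0
Cars crossed by step 4: 7

Answer: 7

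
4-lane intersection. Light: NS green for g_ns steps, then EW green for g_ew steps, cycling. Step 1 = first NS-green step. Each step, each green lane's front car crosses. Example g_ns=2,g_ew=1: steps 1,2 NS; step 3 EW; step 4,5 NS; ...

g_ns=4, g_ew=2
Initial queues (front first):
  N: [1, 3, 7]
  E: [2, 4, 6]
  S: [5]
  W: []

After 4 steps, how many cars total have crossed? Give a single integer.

Step 1 [NS]: N:car1-GO,E:wait,S:car5-GO,W:wait | queues: N=2 E=3 S=0 W=0
Step 2 [NS]: N:car3-GO,E:wait,S:empty,W:wait | queues: N=1 E=3 S=0 W=0
Step 3 [NS]: N:car7-GO,E:wait,S:empty,W:wait | queues: N=0 E=3 S=0 W=0
Step 4 [NS]: N:empty,E:wait,S:empty,W:wait | queues: N=0 E=3 S=0 W=0
Cars crossed by step 4: 4

Answer: 4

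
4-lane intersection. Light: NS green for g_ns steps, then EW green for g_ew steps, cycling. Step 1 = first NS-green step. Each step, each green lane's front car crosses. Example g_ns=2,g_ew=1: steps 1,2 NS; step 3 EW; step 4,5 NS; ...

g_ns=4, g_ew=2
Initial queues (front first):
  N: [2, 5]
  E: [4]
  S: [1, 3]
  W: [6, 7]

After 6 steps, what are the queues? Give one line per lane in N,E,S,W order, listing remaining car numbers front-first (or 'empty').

Step 1 [NS]: N:car2-GO,E:wait,S:car1-GO,W:wait | queues: N=1 E=1 S=1 W=2
Step 2 [NS]: N:car5-GO,E:wait,S:car3-GO,W:wait | queues: N=0 E=1 S=0 W=2
Step 3 [NS]: N:empty,E:wait,S:empty,W:wait | queues: N=0 E=1 S=0 W=2
Step 4 [NS]: N:empty,E:wait,S:empty,W:wait | queues: N=0 E=1 S=0 W=2
Step 5 [EW]: N:wait,E:car4-GO,S:wait,W:car6-GO | queues: N=0 E=0 S=0 W=1
Step 6 [EW]: N:wait,E:empty,S:wait,W:car7-GO | queues: N=0 E=0 S=0 W=0

N: empty
E: empty
S: empty
W: empty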